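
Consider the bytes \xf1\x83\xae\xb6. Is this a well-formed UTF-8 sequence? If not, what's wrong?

valid

Leading byte 0xF1 = 11110001 → 4-byte form.
Continuation bytes 0x83=10000011, 0xAE=10101110, 0xB6=10110110 all match 10xxxxxx.
Decoded value 0x43BB6 is ≥ 0x10000 (shortest form) and not a surrogate.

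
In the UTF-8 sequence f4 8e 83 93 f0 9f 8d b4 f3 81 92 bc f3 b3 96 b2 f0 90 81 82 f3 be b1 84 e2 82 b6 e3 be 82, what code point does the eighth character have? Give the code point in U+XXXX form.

Offset 0: leading byte 0xF4 = 11110100 → 4-byte char #1 = F4 8E 83 93.
Offset 4: leading byte 0xF0 = 11110000 → 4-byte char #2 = F0 9F 8D B4.
Offset 8: leading byte 0xF3 = 11110011 → 4-byte char #3 = F3 81 92 BC.
Offset 12: leading byte 0xF3 = 11110011 → 4-byte char #4 = F3 B3 96 B2.
Offset 16: leading byte 0xF0 = 11110000 → 4-byte char #5 = F0 90 81 82.
Offset 20: leading byte 0xF3 = 11110011 → 4-byte char #6 = F3 BE B1 84.
Offset 24: leading byte 0xE2 = 11100010 → 3-byte char #7 = E2 82 B6.
Offset 27: leading byte 0xE3 = 11100011 → 3-byte char #8 = E3 BE 82.
Leading byte 0xE3 = 11100011 matches 1110xxxx → 3-byte sequence.
Byte 1: 0xE3 = 11100011, payload 0011 (4 bits).
Byte 2: 0xBE = 10111110 (10xxxxxx ✓), payload 111110.
Byte 3: 0x82 = 10000010 (10xxxxxx ✓), payload 000010.
Concatenate: 0011111110000010 = 0x3F82 (16 bits → U+3F82).

U+3F82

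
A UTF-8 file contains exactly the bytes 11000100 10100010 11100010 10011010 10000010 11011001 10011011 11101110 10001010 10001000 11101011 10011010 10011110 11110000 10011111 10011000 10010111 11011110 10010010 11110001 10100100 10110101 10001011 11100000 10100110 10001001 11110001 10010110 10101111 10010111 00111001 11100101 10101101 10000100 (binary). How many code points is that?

Byte at offset 0: 0xC4 = 11000100 → 2-byte char (#1). Advance 2.
Byte at offset 2: 0xE2 = 11100010 → 3-byte char (#2). Advance 3.
Byte at offset 5: 0xD9 = 11011001 → 2-byte char (#3). Advance 2.
Byte at offset 7: 0xEE = 11101110 → 3-byte char (#4). Advance 3.
Byte at offset 10: 0xEB = 11101011 → 3-byte char (#5). Advance 3.
Byte at offset 13: 0xF0 = 11110000 → 4-byte char (#6). Advance 4.
Byte at offset 17: 0xDE = 11011110 → 2-byte char (#7). Advance 2.
Byte at offset 19: 0xF1 = 11110001 → 4-byte char (#8). Advance 4.
Byte at offset 23: 0xE0 = 11100000 → 3-byte char (#9). Advance 3.
Byte at offset 26: 0xF1 = 11110001 → 4-byte char (#10). Advance 4.
Byte at offset 30: 0x39 = 00111001 → 1-byte char (#11). Advance 1.
Byte at offset 31: 0xE5 = 11100101 → 3-byte char (#12). Advance 3.
Reached end at offset 34 after 12 code points.

12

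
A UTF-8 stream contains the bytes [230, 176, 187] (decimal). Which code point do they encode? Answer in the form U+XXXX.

Leading byte 0xE6 = 11100110 matches 1110xxxx → 3-byte sequence.
Byte 1: 0xE6 = 11100110, payload 0110 (4 bits).
Byte 2: 0xB0 = 10110000 (10xxxxxx ✓), payload 110000.
Byte 3: 0xBB = 10111011 (10xxxxxx ✓), payload 111011.
Concatenate: 0110110000111011 = 0x6C3B (16 bits → U+6C3B).

U+6C3B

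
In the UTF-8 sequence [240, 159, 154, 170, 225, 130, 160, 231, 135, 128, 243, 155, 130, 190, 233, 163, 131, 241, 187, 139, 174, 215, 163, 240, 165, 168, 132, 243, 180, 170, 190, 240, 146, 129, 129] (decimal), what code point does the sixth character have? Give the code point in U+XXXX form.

Offset 0: leading byte 0xF0 = 11110000 → 4-byte char #1 = F0 9F 9A AA.
Offset 4: leading byte 0xE1 = 11100001 → 3-byte char #2 = E1 82 A0.
Offset 7: leading byte 0xE7 = 11100111 → 3-byte char #3 = E7 87 80.
Offset 10: leading byte 0xF3 = 11110011 → 4-byte char #4 = F3 9B 82 BE.
Offset 14: leading byte 0xE9 = 11101001 → 3-byte char #5 = E9 A3 83.
Offset 17: leading byte 0xF1 = 11110001 → 4-byte char #6 = F1 BB 8B AE.
Leading byte 0xF1 = 11110001 matches 11110xxx → 4-byte sequence.
Byte 1: 0xF1 = 11110001, payload 001 (3 bits).
Byte 2: 0xBB = 10111011 (10xxxxxx ✓), payload 111011.
Byte 3: 0x8B = 10001011 (10xxxxxx ✓), payload 001011.
Byte 4: 0xAE = 10101110 (10xxxxxx ✓), payload 101110.
Concatenate: 001111011001011101110 = 0x7B2EE (21 bits → U+7B2EE).

U+7B2EE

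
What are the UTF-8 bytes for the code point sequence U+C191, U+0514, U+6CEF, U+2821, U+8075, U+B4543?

EC 86 91 D4 94 E6 B3 AF E2 A0 A1 E8 81 B5 F2 B4 95 83

U+C191: 3-byte form → EC 86 91.
U+0514: 2-byte form → D4 94.
U+6CEF: 3-byte form → E6 B3 AF.
U+2821: 3-byte form → E2 A0 A1.
U+8075: 3-byte form → E8 81 B5.
U+B4543: 4-byte form → F2 B4 95 83.
Concatenated (18 bytes): EC 86 91 D4 94 E6 B3 AF E2 A0 A1 E8 81 B5 F2 B4 95 83.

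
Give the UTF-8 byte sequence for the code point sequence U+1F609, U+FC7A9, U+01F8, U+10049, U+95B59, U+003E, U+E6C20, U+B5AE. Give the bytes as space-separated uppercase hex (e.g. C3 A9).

F0 9F 98 89 F3 BC 9E A9 C7 B8 F0 90 81 89 F2 95 AD 99 3E F3 A6 B0 A0 EB 96 AE

U+1F609: 4-byte form → F0 9F 98 89.
U+FC7A9: 4-byte form → F3 BC 9E A9.
U+01F8: 2-byte form → C7 B8.
U+10049: 4-byte form → F0 90 81 89.
U+95B59: 4-byte form → F2 95 AD 99.
U+003E: 1-byte form → 3E.
U+E6C20: 4-byte form → F3 A6 B0 A0.
U+B5AE: 3-byte form → EB 96 AE.
Concatenated (26 bytes): F0 9F 98 89 F3 BC 9E A9 C7 B8 F0 90 81 89 F2 95 AD 99 3E F3 A6 B0 A0 EB 96 AE.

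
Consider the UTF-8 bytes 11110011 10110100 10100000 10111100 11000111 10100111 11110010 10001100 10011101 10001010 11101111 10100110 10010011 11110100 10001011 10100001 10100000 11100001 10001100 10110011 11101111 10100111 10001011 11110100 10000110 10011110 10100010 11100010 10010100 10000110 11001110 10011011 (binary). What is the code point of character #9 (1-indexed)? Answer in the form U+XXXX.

U+2506

Offset 0: leading byte 0xF3 = 11110011 → 4-byte char #1 = F3 B4 A0 BC.
Offset 4: leading byte 0xC7 = 11000111 → 2-byte char #2 = C7 A7.
Offset 6: leading byte 0xF2 = 11110010 → 4-byte char #3 = F2 8C 9D 8A.
Offset 10: leading byte 0xEF = 11101111 → 3-byte char #4 = EF A6 93.
Offset 13: leading byte 0xF4 = 11110100 → 4-byte char #5 = F4 8B A1 A0.
Offset 17: leading byte 0xE1 = 11100001 → 3-byte char #6 = E1 8C B3.
Offset 20: leading byte 0xEF = 11101111 → 3-byte char #7 = EF A7 8B.
Offset 23: leading byte 0xF4 = 11110100 → 4-byte char #8 = F4 86 9E A2.
Offset 27: leading byte 0xE2 = 11100010 → 3-byte char #9 = E2 94 86.
Leading byte 0xE2 = 11100010 matches 1110xxxx → 3-byte sequence.
Byte 1: 0xE2 = 11100010, payload 0010 (4 bits).
Byte 2: 0x94 = 10010100 (10xxxxxx ✓), payload 010100.
Byte 3: 0x86 = 10000110 (10xxxxxx ✓), payload 000110.
Concatenate: 0010010100000110 = 0x2506 (16 bits → U+2506).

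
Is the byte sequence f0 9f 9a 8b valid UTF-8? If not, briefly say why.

valid

Leading byte 0xF0 = 11110000 → 4-byte form.
Continuation bytes 0x9F=10011111, 0x9A=10011010, 0x8B=10001011 all match 10xxxxxx.
Decoded value 0x1F68B is ≥ 0x10000 (shortest form) and not a surrogate.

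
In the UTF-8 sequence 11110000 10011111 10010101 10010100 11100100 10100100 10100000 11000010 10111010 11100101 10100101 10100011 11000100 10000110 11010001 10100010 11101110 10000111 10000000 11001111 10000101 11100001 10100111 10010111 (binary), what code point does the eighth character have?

U+03C5

Offset 0: leading byte 0xF0 = 11110000 → 4-byte char #1 = F0 9F 95 94.
Offset 4: leading byte 0xE4 = 11100100 → 3-byte char #2 = E4 A4 A0.
Offset 7: leading byte 0xC2 = 11000010 → 2-byte char #3 = C2 BA.
Offset 9: leading byte 0xE5 = 11100101 → 3-byte char #4 = E5 A5 A3.
Offset 12: leading byte 0xC4 = 11000100 → 2-byte char #5 = C4 86.
Offset 14: leading byte 0xD1 = 11010001 → 2-byte char #6 = D1 A2.
Offset 16: leading byte 0xEE = 11101110 → 3-byte char #7 = EE 87 80.
Offset 19: leading byte 0xCF = 11001111 → 2-byte char #8 = CF 85.
Leading byte 0xCF = 11001111 matches 110xxxxx → 2-byte sequence.
Byte 1: 0xCF = 11001111, payload 01111 (5 bits).
Byte 2: 0x85 = 10000101 (10xxxxxx ✓), payload 000101.
Concatenate: 01111000101 = 0x3C5 (11 bits → U+03C5).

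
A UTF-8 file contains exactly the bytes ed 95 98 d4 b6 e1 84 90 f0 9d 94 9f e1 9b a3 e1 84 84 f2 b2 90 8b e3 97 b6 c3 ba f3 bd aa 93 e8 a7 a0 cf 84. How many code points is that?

Byte at offset 0: 0xED = 11101101 → 3-byte char (#1). Advance 3.
Byte at offset 3: 0xD4 = 11010100 → 2-byte char (#2). Advance 2.
Byte at offset 5: 0xE1 = 11100001 → 3-byte char (#3). Advance 3.
Byte at offset 8: 0xF0 = 11110000 → 4-byte char (#4). Advance 4.
Byte at offset 12: 0xE1 = 11100001 → 3-byte char (#5). Advance 3.
Byte at offset 15: 0xE1 = 11100001 → 3-byte char (#6). Advance 3.
Byte at offset 18: 0xF2 = 11110010 → 4-byte char (#7). Advance 4.
Byte at offset 22: 0xE3 = 11100011 → 3-byte char (#8). Advance 3.
Byte at offset 25: 0xC3 = 11000011 → 2-byte char (#9). Advance 2.
Byte at offset 27: 0xF3 = 11110011 → 4-byte char (#10). Advance 4.
Byte at offset 31: 0xE8 = 11101000 → 3-byte char (#11). Advance 3.
Byte at offset 34: 0xCF = 11001111 → 2-byte char (#12). Advance 2.
Reached end at offset 36 after 12 code points.

12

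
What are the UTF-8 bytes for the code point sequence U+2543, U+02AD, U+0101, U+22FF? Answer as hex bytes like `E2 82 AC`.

U+2543: 3-byte form → E2 95 83.
U+02AD: 2-byte form → CA AD.
U+0101: 2-byte form → C4 81.
U+22FF: 3-byte form → E2 8B BF.
Concatenated (10 bytes): E2 95 83 CA AD C4 81 E2 8B BF.

E2 95 83 CA AD C4 81 E2 8B BF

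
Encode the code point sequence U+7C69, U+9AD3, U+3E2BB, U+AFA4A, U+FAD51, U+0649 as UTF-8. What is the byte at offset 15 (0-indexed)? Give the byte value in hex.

U+7C69 → 3-byte form E7 B1 A9 at offsets 0–2.
U+9AD3 → 3-byte form E9 AB 93 at offsets 3–5.
U+3E2BB → 4-byte form F0 BE 8A BB at offsets 6–9.
U+AFA4A → 4-byte form F2 AF A9 8A at offsets 10–13.
U+FAD51 → 4-byte form F3 BA B5 91 at offsets 14–17.
Offset 15 falls in char 5's range; it's byte 2 of F3 BA B5 91 = 0xBA.

0xBA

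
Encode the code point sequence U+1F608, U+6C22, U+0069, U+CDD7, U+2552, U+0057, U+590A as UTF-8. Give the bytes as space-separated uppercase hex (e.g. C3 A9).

U+1F608: 4-byte form → F0 9F 98 88.
U+6C22: 3-byte form → E6 B0 A2.
U+0069: 1-byte form → 69.
U+CDD7: 3-byte form → EC B7 97.
U+2552: 3-byte form → E2 95 92.
U+0057: 1-byte form → 57.
U+590A: 3-byte form → E5 A4 8A.
Concatenated (18 bytes): F0 9F 98 88 E6 B0 A2 69 EC B7 97 E2 95 92 57 E5 A4 8A.

F0 9F 98 88 E6 B0 A2 69 EC B7 97 E2 95 92 57 E5 A4 8A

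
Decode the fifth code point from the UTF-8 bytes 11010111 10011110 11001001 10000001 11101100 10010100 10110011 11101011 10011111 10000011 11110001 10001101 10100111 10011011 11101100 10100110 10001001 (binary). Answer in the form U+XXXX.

Offset 0: leading byte 0xD7 = 11010111 → 2-byte char #1 = D7 9E.
Offset 2: leading byte 0xC9 = 11001001 → 2-byte char #2 = C9 81.
Offset 4: leading byte 0xEC = 11101100 → 3-byte char #3 = EC 94 B3.
Offset 7: leading byte 0xEB = 11101011 → 3-byte char #4 = EB 9F 83.
Offset 10: leading byte 0xF1 = 11110001 → 4-byte char #5 = F1 8D A7 9B.
Leading byte 0xF1 = 11110001 matches 11110xxx → 4-byte sequence.
Byte 1: 0xF1 = 11110001, payload 001 (3 bits).
Byte 2: 0x8D = 10001101 (10xxxxxx ✓), payload 001101.
Byte 3: 0xA7 = 10100111 (10xxxxxx ✓), payload 100111.
Byte 4: 0x9B = 10011011 (10xxxxxx ✓), payload 011011.
Concatenate: 001001101100111011011 = 0x4D9DB (21 bits → U+4D9DB).

U+4D9DB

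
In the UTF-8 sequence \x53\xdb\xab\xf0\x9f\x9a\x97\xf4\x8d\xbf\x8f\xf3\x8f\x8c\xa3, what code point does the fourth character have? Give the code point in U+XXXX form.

Offset 0: leading byte 0x53 = 01010011 → 1-byte char #1 = 53.
Offset 1: leading byte 0xDB = 11011011 → 2-byte char #2 = DB AB.
Offset 3: leading byte 0xF0 = 11110000 → 4-byte char #3 = F0 9F 9A 97.
Offset 7: leading byte 0xF4 = 11110100 → 4-byte char #4 = F4 8D BF 8F.
Leading byte 0xF4 = 11110100 matches 11110xxx → 4-byte sequence.
Byte 1: 0xF4 = 11110100, payload 100 (3 bits).
Byte 2: 0x8D = 10001101 (10xxxxxx ✓), payload 001101.
Byte 3: 0xBF = 10111111 (10xxxxxx ✓), payload 111111.
Byte 4: 0x8F = 10001111 (10xxxxxx ✓), payload 001111.
Concatenate: 100001101111111001111 = 0x10DFCF (21 bits → U+10DFCF).

U+10DFCF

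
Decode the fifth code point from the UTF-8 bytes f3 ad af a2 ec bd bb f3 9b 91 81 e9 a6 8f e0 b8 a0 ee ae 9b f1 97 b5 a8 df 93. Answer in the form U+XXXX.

Offset 0: leading byte 0xF3 = 11110011 → 4-byte char #1 = F3 AD AF A2.
Offset 4: leading byte 0xEC = 11101100 → 3-byte char #2 = EC BD BB.
Offset 7: leading byte 0xF3 = 11110011 → 4-byte char #3 = F3 9B 91 81.
Offset 11: leading byte 0xE9 = 11101001 → 3-byte char #4 = E9 A6 8F.
Offset 14: leading byte 0xE0 = 11100000 → 3-byte char #5 = E0 B8 A0.
Leading byte 0xE0 = 11100000 matches 1110xxxx → 3-byte sequence.
Byte 1: 0xE0 = 11100000, payload 0000 (4 bits).
Byte 2: 0xB8 = 10111000 (10xxxxxx ✓), payload 111000.
Byte 3: 0xA0 = 10100000 (10xxxxxx ✓), payload 100000.
Concatenate: 0000111000100000 = 0xE20 (16 bits → U+0E20).

U+0E20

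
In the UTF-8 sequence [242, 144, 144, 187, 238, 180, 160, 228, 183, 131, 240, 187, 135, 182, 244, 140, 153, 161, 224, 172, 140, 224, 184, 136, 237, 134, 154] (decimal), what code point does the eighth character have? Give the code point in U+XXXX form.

Offset 0: leading byte 0xF2 = 11110010 → 4-byte char #1 = F2 90 90 BB.
Offset 4: leading byte 0xEE = 11101110 → 3-byte char #2 = EE B4 A0.
Offset 7: leading byte 0xE4 = 11100100 → 3-byte char #3 = E4 B7 83.
Offset 10: leading byte 0xF0 = 11110000 → 4-byte char #4 = F0 BB 87 B6.
Offset 14: leading byte 0xF4 = 11110100 → 4-byte char #5 = F4 8C 99 A1.
Offset 18: leading byte 0xE0 = 11100000 → 3-byte char #6 = E0 AC 8C.
Offset 21: leading byte 0xE0 = 11100000 → 3-byte char #7 = E0 B8 88.
Offset 24: leading byte 0xED = 11101101 → 3-byte char #8 = ED 86 9A.
Leading byte 0xED = 11101101 matches 1110xxxx → 3-byte sequence.
Byte 1: 0xED = 11101101, payload 1101 (4 bits).
Byte 2: 0x86 = 10000110 (10xxxxxx ✓), payload 000110.
Byte 3: 0x9A = 10011010 (10xxxxxx ✓), payload 011010.
Concatenate: 1101000110011010 = 0xD19A (16 bits → U+D19A).

U+D19A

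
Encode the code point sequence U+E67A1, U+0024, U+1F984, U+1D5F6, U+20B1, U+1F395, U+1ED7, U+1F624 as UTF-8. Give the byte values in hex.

U+E67A1: 4-byte form → F3 A6 9E A1.
U+0024: 1-byte form → 24.
U+1F984: 4-byte form → F0 9F A6 84.
U+1D5F6: 4-byte form → F0 9D 97 B6.
U+20B1: 3-byte form → E2 82 B1.
U+1F395: 4-byte form → F0 9F 8E 95.
U+1ED7: 3-byte form → E1 BB 97.
U+1F624: 4-byte form → F0 9F 98 A4.
Concatenated (27 bytes): F3 A6 9E A1 24 F0 9F A6 84 F0 9D 97 B6 E2 82 B1 F0 9F 8E 95 E1 BB 97 F0 9F 98 A4.

F3 A6 9E A1 24 F0 9F A6 84 F0 9D 97 B6 E2 82 B1 F0 9F 8E 95 E1 BB 97 F0 9F 98 A4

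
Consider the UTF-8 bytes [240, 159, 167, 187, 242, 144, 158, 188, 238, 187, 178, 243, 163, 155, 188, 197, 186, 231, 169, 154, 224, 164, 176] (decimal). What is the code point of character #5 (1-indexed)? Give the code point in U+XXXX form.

Offset 0: leading byte 0xF0 = 11110000 → 4-byte char #1 = F0 9F A7 BB.
Offset 4: leading byte 0xF2 = 11110010 → 4-byte char #2 = F2 90 9E BC.
Offset 8: leading byte 0xEE = 11101110 → 3-byte char #3 = EE BB B2.
Offset 11: leading byte 0xF3 = 11110011 → 4-byte char #4 = F3 A3 9B BC.
Offset 15: leading byte 0xC5 = 11000101 → 2-byte char #5 = C5 BA.
Leading byte 0xC5 = 11000101 matches 110xxxxx → 2-byte sequence.
Byte 1: 0xC5 = 11000101, payload 00101 (5 bits).
Byte 2: 0xBA = 10111010 (10xxxxxx ✓), payload 111010.
Concatenate: 00101111010 = 0x17A (11 bits → U+017A).

U+017A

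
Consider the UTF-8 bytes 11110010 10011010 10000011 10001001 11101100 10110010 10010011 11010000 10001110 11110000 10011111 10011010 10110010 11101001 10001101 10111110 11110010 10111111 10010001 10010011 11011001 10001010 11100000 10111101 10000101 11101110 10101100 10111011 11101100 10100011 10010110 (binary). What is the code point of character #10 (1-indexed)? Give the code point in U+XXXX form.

U+C8D6

Offset 0: leading byte 0xF2 = 11110010 → 4-byte char #1 = F2 9A 83 89.
Offset 4: leading byte 0xEC = 11101100 → 3-byte char #2 = EC B2 93.
Offset 7: leading byte 0xD0 = 11010000 → 2-byte char #3 = D0 8E.
Offset 9: leading byte 0xF0 = 11110000 → 4-byte char #4 = F0 9F 9A B2.
Offset 13: leading byte 0xE9 = 11101001 → 3-byte char #5 = E9 8D BE.
Offset 16: leading byte 0xF2 = 11110010 → 4-byte char #6 = F2 BF 91 93.
Offset 20: leading byte 0xD9 = 11011001 → 2-byte char #7 = D9 8A.
Offset 22: leading byte 0xE0 = 11100000 → 3-byte char #8 = E0 BD 85.
Offset 25: leading byte 0xEE = 11101110 → 3-byte char #9 = EE AC BB.
Offset 28: leading byte 0xEC = 11101100 → 3-byte char #10 = EC A3 96.
Leading byte 0xEC = 11101100 matches 1110xxxx → 3-byte sequence.
Byte 1: 0xEC = 11101100, payload 1100 (4 bits).
Byte 2: 0xA3 = 10100011 (10xxxxxx ✓), payload 100011.
Byte 3: 0x96 = 10010110 (10xxxxxx ✓), payload 010110.
Concatenate: 1100100011010110 = 0xC8D6 (16 bits → U+C8D6).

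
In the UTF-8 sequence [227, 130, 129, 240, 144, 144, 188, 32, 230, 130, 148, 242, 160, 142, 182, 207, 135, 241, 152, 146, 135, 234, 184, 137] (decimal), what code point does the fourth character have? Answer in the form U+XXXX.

U+6094

Offset 0: leading byte 0xE3 = 11100011 → 3-byte char #1 = E3 82 81.
Offset 3: leading byte 0xF0 = 11110000 → 4-byte char #2 = F0 90 90 BC.
Offset 7: leading byte 0x20 = 00100000 → 1-byte char #3 = 20.
Offset 8: leading byte 0xE6 = 11100110 → 3-byte char #4 = E6 82 94.
Leading byte 0xE6 = 11100110 matches 1110xxxx → 3-byte sequence.
Byte 1: 0xE6 = 11100110, payload 0110 (4 bits).
Byte 2: 0x82 = 10000010 (10xxxxxx ✓), payload 000010.
Byte 3: 0x94 = 10010100 (10xxxxxx ✓), payload 010100.
Concatenate: 0110000010010100 = 0x6094 (16 bits → U+6094).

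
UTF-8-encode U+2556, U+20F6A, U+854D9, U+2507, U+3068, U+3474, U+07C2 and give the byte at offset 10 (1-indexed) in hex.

1-indexed offset 10 is 0-indexed offset 9.
U+2556 → 3-byte form E2 95 96 at offsets 0–2.
U+20F6A → 4-byte form F0 A0 BD AA at offsets 3–6.
U+854D9 → 4-byte form F2 85 93 99 at offsets 7–10.
Offset 9 falls in char 3's range; it's byte 3 of F2 85 93 99 = 0x93.

0x93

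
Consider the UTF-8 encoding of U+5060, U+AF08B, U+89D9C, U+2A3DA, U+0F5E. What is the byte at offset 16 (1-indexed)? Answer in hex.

1-indexed offset 16 is 0-indexed offset 15.
U+5060 → 3-byte form E5 81 A0 at offsets 0–2.
U+AF08B → 4-byte form F2 AF 82 8B at offsets 3–6.
U+89D9C → 4-byte form F2 89 B6 9C at offsets 7–10.
U+2A3DA → 4-byte form F0 AA 8F 9A at offsets 11–14.
U+0F5E → 3-byte form E0 BD 9E at offsets 15–17.
Offset 15 falls in char 5's range; it's byte 1 of E0 BD 9E = 0xE0.

0xE0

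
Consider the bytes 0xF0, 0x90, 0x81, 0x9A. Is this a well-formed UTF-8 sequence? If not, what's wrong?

valid

Leading byte 0xF0 = 11110000 → 4-byte form.
Continuation bytes 0x90=10010000, 0x81=10000001, 0x9A=10011010 all match 10xxxxxx.
Decoded value 0x1005A is ≥ 0x10000 (shortest form) and not a surrogate.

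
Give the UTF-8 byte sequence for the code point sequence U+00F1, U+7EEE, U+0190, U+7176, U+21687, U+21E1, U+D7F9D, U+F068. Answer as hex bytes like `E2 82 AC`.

C3 B1 E7 BB AE C6 90 E7 85 B6 F0 A1 9A 87 E2 87 A1 F3 97 BE 9D EF 81 A8

U+00F1: 2-byte form → C3 B1.
U+7EEE: 3-byte form → E7 BB AE.
U+0190: 2-byte form → C6 90.
U+7176: 3-byte form → E7 85 B6.
U+21687: 4-byte form → F0 A1 9A 87.
U+21E1: 3-byte form → E2 87 A1.
U+D7F9D: 4-byte form → F3 97 BE 9D.
U+F068: 3-byte form → EF 81 A8.
Concatenated (24 bytes): C3 B1 E7 BB AE C6 90 E7 85 B6 F0 A1 9A 87 E2 87 A1 F3 97 BE 9D EF 81 A8.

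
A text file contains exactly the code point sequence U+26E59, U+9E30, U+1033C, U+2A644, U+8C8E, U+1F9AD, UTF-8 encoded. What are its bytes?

U+26E59: 4-byte form → F0 A6 B9 99.
U+9E30: 3-byte form → E9 B8 B0.
U+1033C: 4-byte form → F0 90 8C BC.
U+2A644: 4-byte form → F0 AA 99 84.
U+8C8E: 3-byte form → E8 B2 8E.
U+1F9AD: 4-byte form → F0 9F A6 AD.
Concatenated (22 bytes): F0 A6 B9 99 E9 B8 B0 F0 90 8C BC F0 AA 99 84 E8 B2 8E F0 9F A6 AD.

F0 A6 B9 99 E9 B8 B0 F0 90 8C BC F0 AA 99 84 E8 B2 8E F0 9F A6 AD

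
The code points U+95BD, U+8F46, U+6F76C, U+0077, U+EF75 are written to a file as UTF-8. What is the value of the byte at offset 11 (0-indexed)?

U+95BD → 3-byte form E9 96 BD at offsets 0–2.
U+8F46 → 3-byte form E8 BD 86 at offsets 3–5.
U+6F76C → 4-byte form F1 AF 9D AC at offsets 6–9.
U+0077 → 1-byte form 77 at offsets 10–10.
U+EF75 → 3-byte form EE BD B5 at offsets 11–13.
Offset 11 falls in char 5's range; it's byte 1 of EE BD B5 = 0xEE.

0xEE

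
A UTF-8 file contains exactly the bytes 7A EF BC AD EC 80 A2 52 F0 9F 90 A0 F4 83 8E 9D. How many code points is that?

6

Byte at offset 0: 0x7A = 01111010 → 1-byte char (#1). Advance 1.
Byte at offset 1: 0xEF = 11101111 → 3-byte char (#2). Advance 3.
Byte at offset 4: 0xEC = 11101100 → 3-byte char (#3). Advance 3.
Byte at offset 7: 0x52 = 01010010 → 1-byte char (#4). Advance 1.
Byte at offset 8: 0xF0 = 11110000 → 4-byte char (#5). Advance 4.
Byte at offset 12: 0xF4 = 11110100 → 4-byte char (#6). Advance 4.
Reached end at offset 16 after 6 code points.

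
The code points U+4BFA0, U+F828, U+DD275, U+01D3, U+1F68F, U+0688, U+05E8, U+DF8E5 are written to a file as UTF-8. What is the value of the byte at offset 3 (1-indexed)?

0xBE

1-indexed offset 3 is 0-indexed offset 2.
U+4BFA0 → 4-byte form F1 8B BE A0 at offsets 0–3.
Offset 2 falls in char 1's range; it's byte 3 of F1 8B BE A0 = 0xBE.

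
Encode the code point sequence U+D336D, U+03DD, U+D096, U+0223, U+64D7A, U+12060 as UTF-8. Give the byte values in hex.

F3 93 8D AD CF 9D ED 82 96 C8 A3 F1 A4 B5 BA F0 92 81 A0

U+D336D: 4-byte form → F3 93 8D AD.
U+03DD: 2-byte form → CF 9D.
U+D096: 3-byte form → ED 82 96.
U+0223: 2-byte form → C8 A3.
U+64D7A: 4-byte form → F1 A4 B5 BA.
U+12060: 4-byte form → F0 92 81 A0.
Concatenated (19 bytes): F3 93 8D AD CF 9D ED 82 96 C8 A3 F1 A4 B5 BA F0 92 81 A0.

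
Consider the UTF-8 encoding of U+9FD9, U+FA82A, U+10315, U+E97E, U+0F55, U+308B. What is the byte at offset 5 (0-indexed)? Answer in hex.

U+9FD9 → 3-byte form E9 BF 99 at offsets 0–2.
U+FA82A → 4-byte form F3 BA A0 AA at offsets 3–6.
Offset 5 falls in char 2's range; it's byte 3 of F3 BA A0 AA = 0xA0.

0xA0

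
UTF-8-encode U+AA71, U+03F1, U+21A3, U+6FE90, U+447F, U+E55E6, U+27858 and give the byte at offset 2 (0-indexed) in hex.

U+AA71 → 3-byte form EA A9 B1 at offsets 0–2.
Offset 2 falls in char 1's range; it's byte 3 of EA A9 B1 = 0xB1.

0xB1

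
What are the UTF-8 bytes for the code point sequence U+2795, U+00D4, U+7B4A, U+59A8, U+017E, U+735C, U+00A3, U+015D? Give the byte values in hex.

E2 9E 95 C3 94 E7 AD 8A E5 A6 A8 C5 BE E7 8D 9C C2 A3 C5 9D

U+2795: 3-byte form → E2 9E 95.
U+00D4: 2-byte form → C3 94.
U+7B4A: 3-byte form → E7 AD 8A.
U+59A8: 3-byte form → E5 A6 A8.
U+017E: 2-byte form → C5 BE.
U+735C: 3-byte form → E7 8D 9C.
U+00A3: 2-byte form → C2 A3.
U+015D: 2-byte form → C5 9D.
Concatenated (20 bytes): E2 9E 95 C3 94 E7 AD 8A E5 A6 A8 C5 BE E7 8D 9C C2 A3 C5 9D.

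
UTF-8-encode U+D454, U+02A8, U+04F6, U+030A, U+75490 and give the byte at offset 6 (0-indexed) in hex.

0xB6

U+D454 → 3-byte form ED 91 94 at offsets 0–2.
U+02A8 → 2-byte form CA A8 at offsets 3–4.
U+04F6 → 2-byte form D3 B6 at offsets 5–6.
Offset 6 falls in char 3's range; it's byte 2 of D3 B6 = 0xB6.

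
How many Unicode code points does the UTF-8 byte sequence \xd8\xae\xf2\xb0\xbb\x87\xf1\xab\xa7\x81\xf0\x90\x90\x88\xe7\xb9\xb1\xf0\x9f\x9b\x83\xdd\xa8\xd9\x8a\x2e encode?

9

Byte at offset 0: 0xD8 = 11011000 → 2-byte char (#1). Advance 2.
Byte at offset 2: 0xF2 = 11110010 → 4-byte char (#2). Advance 4.
Byte at offset 6: 0xF1 = 11110001 → 4-byte char (#3). Advance 4.
Byte at offset 10: 0xF0 = 11110000 → 4-byte char (#4). Advance 4.
Byte at offset 14: 0xE7 = 11100111 → 3-byte char (#5). Advance 3.
Byte at offset 17: 0xF0 = 11110000 → 4-byte char (#6). Advance 4.
Byte at offset 21: 0xDD = 11011101 → 2-byte char (#7). Advance 2.
Byte at offset 23: 0xD9 = 11011001 → 2-byte char (#8). Advance 2.
Byte at offset 25: 0x2E = 00101110 → 1-byte char (#9). Advance 1.
Reached end at offset 26 after 9 code points.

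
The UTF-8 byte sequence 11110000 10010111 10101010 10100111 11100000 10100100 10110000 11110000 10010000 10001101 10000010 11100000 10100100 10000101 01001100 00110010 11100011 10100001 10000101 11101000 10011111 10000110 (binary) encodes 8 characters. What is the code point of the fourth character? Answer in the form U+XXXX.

Offset 0: leading byte 0xF0 = 11110000 → 4-byte char #1 = F0 97 AA A7.
Offset 4: leading byte 0xE0 = 11100000 → 3-byte char #2 = E0 A4 B0.
Offset 7: leading byte 0xF0 = 11110000 → 4-byte char #3 = F0 90 8D 82.
Offset 11: leading byte 0xE0 = 11100000 → 3-byte char #4 = E0 A4 85.
Leading byte 0xE0 = 11100000 matches 1110xxxx → 3-byte sequence.
Byte 1: 0xE0 = 11100000, payload 0000 (4 bits).
Byte 2: 0xA4 = 10100100 (10xxxxxx ✓), payload 100100.
Byte 3: 0x85 = 10000101 (10xxxxxx ✓), payload 000101.
Concatenate: 0000100100000101 = 0x905 (16 bits → U+0905).

U+0905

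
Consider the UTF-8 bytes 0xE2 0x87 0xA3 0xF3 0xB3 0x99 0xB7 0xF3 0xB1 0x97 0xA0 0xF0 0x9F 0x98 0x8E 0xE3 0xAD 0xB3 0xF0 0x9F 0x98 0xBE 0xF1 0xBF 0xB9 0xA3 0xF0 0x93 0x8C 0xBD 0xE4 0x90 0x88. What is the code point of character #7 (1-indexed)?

U+7FE63

Offset 0: leading byte 0xE2 = 11100010 → 3-byte char #1 = E2 87 A3.
Offset 3: leading byte 0xF3 = 11110011 → 4-byte char #2 = F3 B3 99 B7.
Offset 7: leading byte 0xF3 = 11110011 → 4-byte char #3 = F3 B1 97 A0.
Offset 11: leading byte 0xF0 = 11110000 → 4-byte char #4 = F0 9F 98 8E.
Offset 15: leading byte 0xE3 = 11100011 → 3-byte char #5 = E3 AD B3.
Offset 18: leading byte 0xF0 = 11110000 → 4-byte char #6 = F0 9F 98 BE.
Offset 22: leading byte 0xF1 = 11110001 → 4-byte char #7 = F1 BF B9 A3.
Leading byte 0xF1 = 11110001 matches 11110xxx → 4-byte sequence.
Byte 1: 0xF1 = 11110001, payload 001 (3 bits).
Byte 2: 0xBF = 10111111 (10xxxxxx ✓), payload 111111.
Byte 3: 0xB9 = 10111001 (10xxxxxx ✓), payload 111001.
Byte 4: 0xA3 = 10100011 (10xxxxxx ✓), payload 100011.
Concatenate: 001111111111001100011 = 0x7FE63 (21 bits → U+7FE63).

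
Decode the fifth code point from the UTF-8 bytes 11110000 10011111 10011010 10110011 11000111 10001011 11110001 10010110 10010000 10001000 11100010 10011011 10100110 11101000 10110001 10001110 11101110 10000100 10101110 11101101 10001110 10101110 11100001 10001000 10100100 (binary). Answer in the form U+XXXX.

Offset 0: leading byte 0xF0 = 11110000 → 4-byte char #1 = F0 9F 9A B3.
Offset 4: leading byte 0xC7 = 11000111 → 2-byte char #2 = C7 8B.
Offset 6: leading byte 0xF1 = 11110001 → 4-byte char #3 = F1 96 90 88.
Offset 10: leading byte 0xE2 = 11100010 → 3-byte char #4 = E2 9B A6.
Offset 13: leading byte 0xE8 = 11101000 → 3-byte char #5 = E8 B1 8E.
Leading byte 0xE8 = 11101000 matches 1110xxxx → 3-byte sequence.
Byte 1: 0xE8 = 11101000, payload 1000 (4 bits).
Byte 2: 0xB1 = 10110001 (10xxxxxx ✓), payload 110001.
Byte 3: 0x8E = 10001110 (10xxxxxx ✓), payload 001110.
Concatenate: 1000110001001110 = 0x8C4E (16 bits → U+8C4E).

U+8C4E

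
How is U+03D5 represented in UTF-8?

U+03D5 = 0x3D5 = 981 decimal. In range U+0080–U+07FF → 2-byte form: 110xxxxx 10xxxxxx.
Binary (11 bits): 01111010101.
Split 5+6: 01111 | 010101.
Byte 1: 11001111 = 0xCF.
Byte 2: 10010101 = 0x95.

CF 95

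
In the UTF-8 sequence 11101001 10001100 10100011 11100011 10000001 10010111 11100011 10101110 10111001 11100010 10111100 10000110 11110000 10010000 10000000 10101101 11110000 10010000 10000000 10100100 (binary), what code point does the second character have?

U+3057

Offset 0: leading byte 0xE9 = 11101001 → 3-byte char #1 = E9 8C A3.
Offset 3: leading byte 0xE3 = 11100011 → 3-byte char #2 = E3 81 97.
Leading byte 0xE3 = 11100011 matches 1110xxxx → 3-byte sequence.
Byte 1: 0xE3 = 11100011, payload 0011 (4 bits).
Byte 2: 0x81 = 10000001 (10xxxxxx ✓), payload 000001.
Byte 3: 0x97 = 10010111 (10xxxxxx ✓), payload 010111.
Concatenate: 0011000001010111 = 0x3057 (16 bits → U+3057).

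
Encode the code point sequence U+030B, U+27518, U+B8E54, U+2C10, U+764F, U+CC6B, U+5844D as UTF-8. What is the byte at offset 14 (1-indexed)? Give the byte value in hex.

0xE7

1-indexed offset 14 is 0-indexed offset 13.
U+030B → 2-byte form CC 8B at offsets 0–1.
U+27518 → 4-byte form F0 A7 94 98 at offsets 2–5.
U+B8E54 → 4-byte form F2 B8 B9 94 at offsets 6–9.
U+2C10 → 3-byte form E2 B0 90 at offsets 10–12.
U+764F → 3-byte form E7 99 8F at offsets 13–15.
Offset 13 falls in char 5's range; it's byte 1 of E7 99 8F = 0xE7.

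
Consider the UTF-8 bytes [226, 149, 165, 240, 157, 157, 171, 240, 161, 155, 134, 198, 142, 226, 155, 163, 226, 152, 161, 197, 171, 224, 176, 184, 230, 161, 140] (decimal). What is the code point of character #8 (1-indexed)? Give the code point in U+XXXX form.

Offset 0: leading byte 0xE2 = 11100010 → 3-byte char #1 = E2 95 A5.
Offset 3: leading byte 0xF0 = 11110000 → 4-byte char #2 = F0 9D 9D AB.
Offset 7: leading byte 0xF0 = 11110000 → 4-byte char #3 = F0 A1 9B 86.
Offset 11: leading byte 0xC6 = 11000110 → 2-byte char #4 = C6 8E.
Offset 13: leading byte 0xE2 = 11100010 → 3-byte char #5 = E2 9B A3.
Offset 16: leading byte 0xE2 = 11100010 → 3-byte char #6 = E2 98 A1.
Offset 19: leading byte 0xC5 = 11000101 → 2-byte char #7 = C5 AB.
Offset 21: leading byte 0xE0 = 11100000 → 3-byte char #8 = E0 B0 B8.
Leading byte 0xE0 = 11100000 matches 1110xxxx → 3-byte sequence.
Byte 1: 0xE0 = 11100000, payload 0000 (4 bits).
Byte 2: 0xB0 = 10110000 (10xxxxxx ✓), payload 110000.
Byte 3: 0xB8 = 10111000 (10xxxxxx ✓), payload 111000.
Concatenate: 0000110000111000 = 0xC38 (16 bits → U+0C38).

U+0C38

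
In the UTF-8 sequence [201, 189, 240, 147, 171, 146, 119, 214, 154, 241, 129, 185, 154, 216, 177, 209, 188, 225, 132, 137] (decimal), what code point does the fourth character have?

Offset 0: leading byte 0xC9 = 11001001 → 2-byte char #1 = C9 BD.
Offset 2: leading byte 0xF0 = 11110000 → 4-byte char #2 = F0 93 AB 92.
Offset 6: leading byte 0x77 = 01110111 → 1-byte char #3 = 77.
Offset 7: leading byte 0xD6 = 11010110 → 2-byte char #4 = D6 9A.
Leading byte 0xD6 = 11010110 matches 110xxxxx → 2-byte sequence.
Byte 1: 0xD6 = 11010110, payload 10110 (5 bits).
Byte 2: 0x9A = 10011010 (10xxxxxx ✓), payload 011010.
Concatenate: 10110011010 = 0x59A (11 bits → U+059A).

U+059A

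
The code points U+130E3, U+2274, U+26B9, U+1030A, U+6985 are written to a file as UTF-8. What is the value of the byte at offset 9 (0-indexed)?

0xB9

U+130E3 → 4-byte form F0 93 83 A3 at offsets 0–3.
U+2274 → 3-byte form E2 89 B4 at offsets 4–6.
U+26B9 → 3-byte form E2 9A B9 at offsets 7–9.
Offset 9 falls in char 3's range; it's byte 3 of E2 9A B9 = 0xB9.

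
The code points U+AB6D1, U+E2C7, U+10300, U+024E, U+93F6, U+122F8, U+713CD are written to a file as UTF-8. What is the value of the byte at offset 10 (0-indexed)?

U+AB6D1 → 4-byte form F2 AB 9B 91 at offsets 0–3.
U+E2C7 → 3-byte form EE 8B 87 at offsets 4–6.
U+10300 → 4-byte form F0 90 8C 80 at offsets 7–10.
Offset 10 falls in char 3's range; it's byte 4 of F0 90 8C 80 = 0x80.

0x80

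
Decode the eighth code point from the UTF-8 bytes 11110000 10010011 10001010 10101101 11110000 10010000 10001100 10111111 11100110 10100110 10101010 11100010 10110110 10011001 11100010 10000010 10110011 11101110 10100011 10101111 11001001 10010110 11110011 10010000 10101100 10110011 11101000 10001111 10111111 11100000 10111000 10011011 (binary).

Offset 0: leading byte 0xF0 = 11110000 → 4-byte char #1 = F0 93 8A AD.
Offset 4: leading byte 0xF0 = 11110000 → 4-byte char #2 = F0 90 8C BF.
Offset 8: leading byte 0xE6 = 11100110 → 3-byte char #3 = E6 A6 AA.
Offset 11: leading byte 0xE2 = 11100010 → 3-byte char #4 = E2 B6 99.
Offset 14: leading byte 0xE2 = 11100010 → 3-byte char #5 = E2 82 B3.
Offset 17: leading byte 0xEE = 11101110 → 3-byte char #6 = EE A3 AF.
Offset 20: leading byte 0xC9 = 11001001 → 2-byte char #7 = C9 96.
Offset 22: leading byte 0xF3 = 11110011 → 4-byte char #8 = F3 90 AC B3.
Leading byte 0xF3 = 11110011 matches 11110xxx → 4-byte sequence.
Byte 1: 0xF3 = 11110011, payload 011 (3 bits).
Byte 2: 0x90 = 10010000 (10xxxxxx ✓), payload 010000.
Byte 3: 0xAC = 10101100 (10xxxxxx ✓), payload 101100.
Byte 4: 0xB3 = 10110011 (10xxxxxx ✓), payload 110011.
Concatenate: 011010000101100110011 = 0xD0B33 (21 bits → U+D0B33).

U+D0B33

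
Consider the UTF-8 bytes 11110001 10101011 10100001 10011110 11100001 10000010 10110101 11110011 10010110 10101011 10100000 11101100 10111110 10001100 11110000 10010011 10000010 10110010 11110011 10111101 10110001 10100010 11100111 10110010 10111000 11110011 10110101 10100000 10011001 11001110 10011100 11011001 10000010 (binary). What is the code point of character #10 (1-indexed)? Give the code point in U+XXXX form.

Offset 0: leading byte 0xF1 = 11110001 → 4-byte char #1 = F1 AB A1 9E.
Offset 4: leading byte 0xE1 = 11100001 → 3-byte char #2 = E1 82 B5.
Offset 7: leading byte 0xF3 = 11110011 → 4-byte char #3 = F3 96 AB A0.
Offset 11: leading byte 0xEC = 11101100 → 3-byte char #4 = EC BE 8C.
Offset 14: leading byte 0xF0 = 11110000 → 4-byte char #5 = F0 93 82 B2.
Offset 18: leading byte 0xF3 = 11110011 → 4-byte char #6 = F3 BD B1 A2.
Offset 22: leading byte 0xE7 = 11100111 → 3-byte char #7 = E7 B2 B8.
Offset 25: leading byte 0xF3 = 11110011 → 4-byte char #8 = F3 B5 A0 99.
Offset 29: leading byte 0xCE = 11001110 → 2-byte char #9 = CE 9C.
Offset 31: leading byte 0xD9 = 11011001 → 2-byte char #10 = D9 82.
Leading byte 0xD9 = 11011001 matches 110xxxxx → 2-byte sequence.
Byte 1: 0xD9 = 11011001, payload 11001 (5 bits).
Byte 2: 0x82 = 10000010 (10xxxxxx ✓), payload 000010.
Concatenate: 11001000010 = 0x642 (11 bits → U+0642).

U+0642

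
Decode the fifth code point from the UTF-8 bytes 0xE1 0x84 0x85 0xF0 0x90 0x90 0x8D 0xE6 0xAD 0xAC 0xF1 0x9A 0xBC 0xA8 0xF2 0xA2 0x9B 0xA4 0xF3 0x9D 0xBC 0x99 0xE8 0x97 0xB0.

U+A26E4

Offset 0: leading byte 0xE1 = 11100001 → 3-byte char #1 = E1 84 85.
Offset 3: leading byte 0xF0 = 11110000 → 4-byte char #2 = F0 90 90 8D.
Offset 7: leading byte 0xE6 = 11100110 → 3-byte char #3 = E6 AD AC.
Offset 10: leading byte 0xF1 = 11110001 → 4-byte char #4 = F1 9A BC A8.
Offset 14: leading byte 0xF2 = 11110010 → 4-byte char #5 = F2 A2 9B A4.
Leading byte 0xF2 = 11110010 matches 11110xxx → 4-byte sequence.
Byte 1: 0xF2 = 11110010, payload 010 (3 bits).
Byte 2: 0xA2 = 10100010 (10xxxxxx ✓), payload 100010.
Byte 3: 0x9B = 10011011 (10xxxxxx ✓), payload 011011.
Byte 4: 0xA4 = 10100100 (10xxxxxx ✓), payload 100100.
Concatenate: 010100010011011100100 = 0xA26E4 (21 bits → U+A26E4).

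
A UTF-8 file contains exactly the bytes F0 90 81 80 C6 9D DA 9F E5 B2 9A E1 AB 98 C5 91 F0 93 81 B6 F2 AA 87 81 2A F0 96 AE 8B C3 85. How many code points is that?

11

Byte at offset 0: 0xF0 = 11110000 → 4-byte char (#1). Advance 4.
Byte at offset 4: 0xC6 = 11000110 → 2-byte char (#2). Advance 2.
Byte at offset 6: 0xDA = 11011010 → 2-byte char (#3). Advance 2.
Byte at offset 8: 0xE5 = 11100101 → 3-byte char (#4). Advance 3.
Byte at offset 11: 0xE1 = 11100001 → 3-byte char (#5). Advance 3.
Byte at offset 14: 0xC5 = 11000101 → 2-byte char (#6). Advance 2.
Byte at offset 16: 0xF0 = 11110000 → 4-byte char (#7). Advance 4.
Byte at offset 20: 0xF2 = 11110010 → 4-byte char (#8). Advance 4.
Byte at offset 24: 0x2A = 00101010 → 1-byte char (#9). Advance 1.
Byte at offset 25: 0xF0 = 11110000 → 4-byte char (#10). Advance 4.
Byte at offset 29: 0xC3 = 11000011 → 2-byte char (#11). Advance 2.
Reached end at offset 31 after 11 code points.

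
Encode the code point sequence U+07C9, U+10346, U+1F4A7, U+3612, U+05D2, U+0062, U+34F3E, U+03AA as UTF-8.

U+07C9: 2-byte form → DF 89.
U+10346: 4-byte form → F0 90 8D 86.
U+1F4A7: 4-byte form → F0 9F 92 A7.
U+3612: 3-byte form → E3 98 92.
U+05D2: 2-byte form → D7 92.
U+0062: 1-byte form → 62.
U+34F3E: 4-byte form → F0 B4 BC BE.
U+03AA: 2-byte form → CE AA.
Concatenated (22 bytes): DF 89 F0 90 8D 86 F0 9F 92 A7 E3 98 92 D7 92 62 F0 B4 BC BE CE AA.

DF 89 F0 90 8D 86 F0 9F 92 A7 E3 98 92 D7 92 62 F0 B4 BC BE CE AA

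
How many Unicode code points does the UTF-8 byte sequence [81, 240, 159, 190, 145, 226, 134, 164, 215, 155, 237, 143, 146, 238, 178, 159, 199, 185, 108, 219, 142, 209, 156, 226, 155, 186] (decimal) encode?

11

Byte at offset 0: 0x51 = 01010001 → 1-byte char (#1). Advance 1.
Byte at offset 1: 0xF0 = 11110000 → 4-byte char (#2). Advance 4.
Byte at offset 5: 0xE2 = 11100010 → 3-byte char (#3). Advance 3.
Byte at offset 8: 0xD7 = 11010111 → 2-byte char (#4). Advance 2.
Byte at offset 10: 0xED = 11101101 → 3-byte char (#5). Advance 3.
Byte at offset 13: 0xEE = 11101110 → 3-byte char (#6). Advance 3.
Byte at offset 16: 0xC7 = 11000111 → 2-byte char (#7). Advance 2.
Byte at offset 18: 0x6C = 01101100 → 1-byte char (#8). Advance 1.
Byte at offset 19: 0xDB = 11011011 → 2-byte char (#9). Advance 2.
Byte at offset 21: 0xD1 = 11010001 → 2-byte char (#10). Advance 2.
Byte at offset 23: 0xE2 = 11100010 → 3-byte char (#11). Advance 3.
Reached end at offset 26 after 11 code points.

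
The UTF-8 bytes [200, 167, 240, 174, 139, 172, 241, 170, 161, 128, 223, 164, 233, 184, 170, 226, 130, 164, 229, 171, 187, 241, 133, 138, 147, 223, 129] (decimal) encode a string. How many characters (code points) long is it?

Byte at offset 0: 0xC8 = 11001000 → 2-byte char (#1). Advance 2.
Byte at offset 2: 0xF0 = 11110000 → 4-byte char (#2). Advance 4.
Byte at offset 6: 0xF1 = 11110001 → 4-byte char (#3). Advance 4.
Byte at offset 10: 0xDF = 11011111 → 2-byte char (#4). Advance 2.
Byte at offset 12: 0xE9 = 11101001 → 3-byte char (#5). Advance 3.
Byte at offset 15: 0xE2 = 11100010 → 3-byte char (#6). Advance 3.
Byte at offset 18: 0xE5 = 11100101 → 3-byte char (#7). Advance 3.
Byte at offset 21: 0xF1 = 11110001 → 4-byte char (#8). Advance 4.
Byte at offset 25: 0xDF = 11011111 → 2-byte char (#9). Advance 2.
Reached end at offset 27 after 9 code points.

9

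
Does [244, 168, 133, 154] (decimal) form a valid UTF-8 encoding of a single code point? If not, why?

Leading byte 0xF4 = 11110100 → 4-byte form.
Payload = 0x12815A, which exceeds U+10FFFF, the maximum Unicode code point. (Leading bytes F5–FF, or F4 followed by ≥ 0x90, are invalid.)

invalid (encodes a value above U+10FFFF)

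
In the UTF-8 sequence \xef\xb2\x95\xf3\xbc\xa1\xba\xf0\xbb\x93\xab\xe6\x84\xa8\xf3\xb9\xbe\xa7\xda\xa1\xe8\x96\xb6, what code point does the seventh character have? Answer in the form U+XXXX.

Offset 0: leading byte 0xEF = 11101111 → 3-byte char #1 = EF B2 95.
Offset 3: leading byte 0xF3 = 11110011 → 4-byte char #2 = F3 BC A1 BA.
Offset 7: leading byte 0xF0 = 11110000 → 4-byte char #3 = F0 BB 93 AB.
Offset 11: leading byte 0xE6 = 11100110 → 3-byte char #4 = E6 84 A8.
Offset 14: leading byte 0xF3 = 11110011 → 4-byte char #5 = F3 B9 BE A7.
Offset 18: leading byte 0xDA = 11011010 → 2-byte char #6 = DA A1.
Offset 20: leading byte 0xE8 = 11101000 → 3-byte char #7 = E8 96 B6.
Leading byte 0xE8 = 11101000 matches 1110xxxx → 3-byte sequence.
Byte 1: 0xE8 = 11101000, payload 1000 (4 bits).
Byte 2: 0x96 = 10010110 (10xxxxxx ✓), payload 010110.
Byte 3: 0xB6 = 10110110 (10xxxxxx ✓), payload 110110.
Concatenate: 1000010110110110 = 0x85B6 (16 bits → U+85B6).

U+85B6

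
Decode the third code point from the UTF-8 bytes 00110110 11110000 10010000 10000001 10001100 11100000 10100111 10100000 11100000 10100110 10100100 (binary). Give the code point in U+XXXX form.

Offset 0: leading byte 0x36 = 00110110 → 1-byte char #1 = 36.
Offset 1: leading byte 0xF0 = 11110000 → 4-byte char #2 = F0 90 81 8C.
Offset 5: leading byte 0xE0 = 11100000 → 3-byte char #3 = E0 A7 A0.
Leading byte 0xE0 = 11100000 matches 1110xxxx → 3-byte sequence.
Byte 1: 0xE0 = 11100000, payload 0000 (4 bits).
Byte 2: 0xA7 = 10100111 (10xxxxxx ✓), payload 100111.
Byte 3: 0xA0 = 10100000 (10xxxxxx ✓), payload 100000.
Concatenate: 0000100111100000 = 0x9E0 (16 bits → U+09E0).

U+09E0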